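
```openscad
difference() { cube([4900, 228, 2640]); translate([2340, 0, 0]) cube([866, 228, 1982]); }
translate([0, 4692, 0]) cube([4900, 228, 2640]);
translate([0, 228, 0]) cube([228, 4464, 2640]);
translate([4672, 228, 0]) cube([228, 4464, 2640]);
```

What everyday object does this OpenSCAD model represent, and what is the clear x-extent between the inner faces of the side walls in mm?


A single room. The interior width is 4444 mm.

Four walls enclosing a rectangle with a door in the front wall — a room. Outside width 4900 minus two 228 mm walls gives 4444 mm.


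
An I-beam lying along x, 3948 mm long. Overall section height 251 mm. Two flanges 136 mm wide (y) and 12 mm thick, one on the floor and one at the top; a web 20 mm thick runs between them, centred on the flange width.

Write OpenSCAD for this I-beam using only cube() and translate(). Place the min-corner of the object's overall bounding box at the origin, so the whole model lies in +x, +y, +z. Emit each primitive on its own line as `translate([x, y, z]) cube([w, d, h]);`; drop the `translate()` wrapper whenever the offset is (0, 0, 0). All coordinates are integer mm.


cube([3948, 136, 12]);
translate([0, 58, 12]) cube([3948, 20, 227]);
translate([0, 0, 239]) cube([3948, 136, 12]);


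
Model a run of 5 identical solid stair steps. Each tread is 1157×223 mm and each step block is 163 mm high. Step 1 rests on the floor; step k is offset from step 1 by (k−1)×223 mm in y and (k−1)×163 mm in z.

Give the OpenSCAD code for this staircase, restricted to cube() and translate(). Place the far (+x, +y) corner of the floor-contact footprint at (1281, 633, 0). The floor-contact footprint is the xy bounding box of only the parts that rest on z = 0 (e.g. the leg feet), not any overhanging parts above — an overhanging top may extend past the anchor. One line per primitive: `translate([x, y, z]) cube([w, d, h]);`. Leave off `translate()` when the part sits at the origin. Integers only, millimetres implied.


translate([124, 410, 0]) cube([1157, 223, 163]);
translate([124, 633, 163]) cube([1157, 223, 163]);
translate([124, 856, 326]) cube([1157, 223, 163]);
translate([124, 1079, 489]) cube([1157, 223, 163]);
translate([124, 1302, 652]) cube([1157, 223, 163]);


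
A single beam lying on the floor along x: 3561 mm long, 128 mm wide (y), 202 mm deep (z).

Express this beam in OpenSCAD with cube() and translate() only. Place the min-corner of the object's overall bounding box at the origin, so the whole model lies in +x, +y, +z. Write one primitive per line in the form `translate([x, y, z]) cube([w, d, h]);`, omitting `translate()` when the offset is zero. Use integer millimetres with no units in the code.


cube([3561, 128, 202]);


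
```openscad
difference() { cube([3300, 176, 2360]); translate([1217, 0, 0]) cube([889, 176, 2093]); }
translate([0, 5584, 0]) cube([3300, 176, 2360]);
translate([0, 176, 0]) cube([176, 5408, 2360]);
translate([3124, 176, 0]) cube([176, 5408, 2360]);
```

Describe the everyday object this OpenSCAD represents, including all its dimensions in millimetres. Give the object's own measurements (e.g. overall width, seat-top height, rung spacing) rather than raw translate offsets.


A single room: four walls, each 2360 mm tall and 176 mm thick, enclosing an outside footprint 3300×5760 mm (x × y), no floor or roof. The front and back walls (−y and +y sides) run the full x-width; the side walls fit between their inner faces. A door opening 889 mm wide and 2093 mm tall is cut through the front wall from the floor up, its −x edge 1217 mm from the wall's −x end.


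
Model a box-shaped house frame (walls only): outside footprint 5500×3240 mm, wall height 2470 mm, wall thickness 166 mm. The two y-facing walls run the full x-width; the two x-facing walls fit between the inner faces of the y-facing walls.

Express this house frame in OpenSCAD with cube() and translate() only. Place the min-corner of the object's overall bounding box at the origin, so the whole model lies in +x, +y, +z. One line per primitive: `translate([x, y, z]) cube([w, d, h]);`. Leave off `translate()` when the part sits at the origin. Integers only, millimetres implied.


cube([5500, 166, 2470]);
translate([0, 3074, 0]) cube([5500, 166, 2470]);
translate([0, 166, 0]) cube([166, 2908, 2470]);
translate([5334, 166, 0]) cube([166, 2908, 2470]);


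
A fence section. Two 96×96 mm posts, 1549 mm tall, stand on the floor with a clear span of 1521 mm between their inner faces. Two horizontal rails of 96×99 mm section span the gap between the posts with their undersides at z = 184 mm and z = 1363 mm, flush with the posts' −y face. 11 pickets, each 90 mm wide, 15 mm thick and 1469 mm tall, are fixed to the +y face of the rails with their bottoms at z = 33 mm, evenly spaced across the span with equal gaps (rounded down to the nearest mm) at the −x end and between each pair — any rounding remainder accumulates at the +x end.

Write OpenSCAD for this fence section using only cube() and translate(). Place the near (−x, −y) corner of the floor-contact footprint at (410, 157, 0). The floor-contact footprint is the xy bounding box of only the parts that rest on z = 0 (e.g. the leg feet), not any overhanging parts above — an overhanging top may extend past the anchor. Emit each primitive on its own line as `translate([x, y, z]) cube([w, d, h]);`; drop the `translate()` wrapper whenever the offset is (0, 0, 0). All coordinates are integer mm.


translate([410, 157, 0]) cube([96, 96, 1549]);
translate([2027, 157, 0]) cube([96, 96, 1549]);
translate([506, 157, 184]) cube([1521, 96, 99]);
translate([506, 157, 1363]) cube([1521, 96, 99]);
translate([550, 253, 33]) cube([90, 15, 1469]);
translate([684, 253, 33]) cube([90, 15, 1469]);
translate([818, 253, 33]) cube([90, 15, 1469]);
translate([952, 253, 33]) cube([90, 15, 1469]);
translate([1086, 253, 33]) cube([90, 15, 1469]);
translate([1220, 253, 33]) cube([90, 15, 1469]);
translate([1354, 253, 33]) cube([90, 15, 1469]);
translate([1488, 253, 33]) cube([90, 15, 1469]);
translate([1622, 253, 33]) cube([90, 15, 1469]);
translate([1756, 253, 33]) cube([90, 15, 1469]);
translate([1890, 253, 33]) cube([90, 15, 1469]);


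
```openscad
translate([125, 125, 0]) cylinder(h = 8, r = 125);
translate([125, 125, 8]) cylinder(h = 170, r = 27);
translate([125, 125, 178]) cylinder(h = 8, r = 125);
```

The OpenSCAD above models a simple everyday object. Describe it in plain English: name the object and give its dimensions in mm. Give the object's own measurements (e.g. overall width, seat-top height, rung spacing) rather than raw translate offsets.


A spool: two coaxial disc flanges of radius 125 mm and thickness 8 mm, joined by a core cylinder of radius 27 mm and height 170 mm. The lower flange rests on z = 0 and the three cylinders share a vertical axis.


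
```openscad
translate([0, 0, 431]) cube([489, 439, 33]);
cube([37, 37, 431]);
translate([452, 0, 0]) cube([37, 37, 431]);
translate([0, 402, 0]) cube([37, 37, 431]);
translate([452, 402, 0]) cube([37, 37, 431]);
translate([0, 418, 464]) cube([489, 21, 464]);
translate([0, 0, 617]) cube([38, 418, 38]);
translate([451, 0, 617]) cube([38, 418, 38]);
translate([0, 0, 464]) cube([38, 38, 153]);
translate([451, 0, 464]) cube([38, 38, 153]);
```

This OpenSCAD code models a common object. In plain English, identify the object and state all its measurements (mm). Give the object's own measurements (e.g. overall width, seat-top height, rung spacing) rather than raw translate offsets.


A chair. The seat is a 489×439×33 mm slab with its top at z = 464 mm, on four 37×37 mm corner legs (flush with the seat edges, standing on z = 0). A flat backrest 21 mm thick, 464 mm tall, spans the full seat width and rises from the seat top along its +y edge, rear face flush with the rear of the seat. Two armrests of 38×38 mm section run along each side from the seat's front edge to the front of the backrest, top faces 191 mm above the seat top and outer faces flush with the seat's x-edges; a 38×38 mm post under the front of each armrest stands on the seat at the front corner.


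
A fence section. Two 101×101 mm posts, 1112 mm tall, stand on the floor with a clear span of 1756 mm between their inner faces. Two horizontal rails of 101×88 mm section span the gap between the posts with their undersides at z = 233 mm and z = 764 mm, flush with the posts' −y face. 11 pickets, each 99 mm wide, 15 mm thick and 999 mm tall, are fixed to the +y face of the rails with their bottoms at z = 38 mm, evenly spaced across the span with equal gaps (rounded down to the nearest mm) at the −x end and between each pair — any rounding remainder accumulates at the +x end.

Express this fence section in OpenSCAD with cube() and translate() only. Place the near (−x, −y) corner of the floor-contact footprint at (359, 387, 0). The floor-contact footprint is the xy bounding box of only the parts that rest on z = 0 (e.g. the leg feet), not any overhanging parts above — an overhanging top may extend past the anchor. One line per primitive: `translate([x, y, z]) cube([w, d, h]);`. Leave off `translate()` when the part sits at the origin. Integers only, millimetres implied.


translate([359, 387, 0]) cube([101, 101, 1112]);
translate([2216, 387, 0]) cube([101, 101, 1112]);
translate([460, 387, 233]) cube([1756, 101, 88]);
translate([460, 387, 764]) cube([1756, 101, 88]);
translate([515, 488, 38]) cube([99, 15, 999]);
translate([669, 488, 38]) cube([99, 15, 999]);
translate([823, 488, 38]) cube([99, 15, 999]);
translate([977, 488, 38]) cube([99, 15, 999]);
translate([1131, 488, 38]) cube([99, 15, 999]);
translate([1285, 488, 38]) cube([99, 15, 999]);
translate([1439, 488, 38]) cube([99, 15, 999]);
translate([1593, 488, 38]) cube([99, 15, 999]);
translate([1747, 488, 38]) cube([99, 15, 999]);
translate([1901, 488, 38]) cube([99, 15, 999]);
translate([2055, 488, 38]) cube([99, 15, 999]);


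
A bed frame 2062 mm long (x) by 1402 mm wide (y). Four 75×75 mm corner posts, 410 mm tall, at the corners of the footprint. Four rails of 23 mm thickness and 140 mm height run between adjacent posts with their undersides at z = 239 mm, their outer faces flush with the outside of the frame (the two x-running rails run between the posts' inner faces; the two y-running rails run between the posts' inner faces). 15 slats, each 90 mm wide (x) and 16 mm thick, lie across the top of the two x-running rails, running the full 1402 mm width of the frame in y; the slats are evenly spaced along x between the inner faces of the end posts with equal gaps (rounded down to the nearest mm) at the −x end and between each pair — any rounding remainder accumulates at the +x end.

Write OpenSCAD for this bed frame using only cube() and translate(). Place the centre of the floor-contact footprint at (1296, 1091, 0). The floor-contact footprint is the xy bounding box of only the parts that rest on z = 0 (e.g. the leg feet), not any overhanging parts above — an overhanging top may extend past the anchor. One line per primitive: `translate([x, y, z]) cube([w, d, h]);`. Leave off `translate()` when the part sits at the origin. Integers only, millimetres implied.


// slat z = rail_z + rail_h = 239 + 140 = 379
// slat gap = ⌊(1912 − 15·90) / 16⌋ = 35
translate([265, 390, 0]) cube([75, 75, 410]);
translate([265, 1717, 0]) cube([75, 75, 410]);
translate([2252, 390, 0]) cube([75, 75, 410]);
translate([2252, 1717, 0]) cube([75, 75, 410]);
translate([340, 390, 239]) cube([1912, 23, 140]);
translate([340, 1769, 239]) cube([1912, 23, 140]);
translate([265, 465, 239]) cube([23, 1252, 140]);
translate([2304, 465, 239]) cube([23, 1252, 140]);
translate([375, 390, 379]) cube([90, 1402, 16]);
translate([500, 390, 379]) cube([90, 1402, 16]);
translate([625, 390, 379]) cube([90, 1402, 16]);
translate([750, 390, 379]) cube([90, 1402, 16]);
translate([875, 390, 379]) cube([90, 1402, 16]);
translate([1000, 390, 379]) cube([90, 1402, 16]);
translate([1125, 390, 379]) cube([90, 1402, 16]);
translate([1250, 390, 379]) cube([90, 1402, 16]);
translate([1375, 390, 379]) cube([90, 1402, 16]);
translate([1500, 390, 379]) cube([90, 1402, 16]);
translate([1625, 390, 379]) cube([90, 1402, 16]);
translate([1750, 390, 379]) cube([90, 1402, 16]);
translate([1875, 390, 379]) cube([90, 1402, 16]);
translate([2000, 390, 379]) cube([90, 1402, 16]);
translate([2125, 390, 379]) cube([90, 1402, 16]);


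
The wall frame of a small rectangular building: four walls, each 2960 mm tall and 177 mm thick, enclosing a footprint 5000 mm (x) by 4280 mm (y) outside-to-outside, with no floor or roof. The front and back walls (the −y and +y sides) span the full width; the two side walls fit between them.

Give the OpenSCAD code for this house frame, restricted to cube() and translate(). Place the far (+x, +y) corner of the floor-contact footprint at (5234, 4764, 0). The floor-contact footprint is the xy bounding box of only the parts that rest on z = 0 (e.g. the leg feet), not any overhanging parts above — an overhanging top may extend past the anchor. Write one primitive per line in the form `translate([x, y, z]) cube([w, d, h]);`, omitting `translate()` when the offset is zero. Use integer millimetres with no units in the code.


translate([234, 484, 0]) cube([5000, 177, 2960]);
translate([234, 4587, 0]) cube([5000, 177, 2960]);
translate([234, 661, 0]) cube([177, 3926, 2960]);
translate([5057, 661, 0]) cube([177, 3926, 2960]);


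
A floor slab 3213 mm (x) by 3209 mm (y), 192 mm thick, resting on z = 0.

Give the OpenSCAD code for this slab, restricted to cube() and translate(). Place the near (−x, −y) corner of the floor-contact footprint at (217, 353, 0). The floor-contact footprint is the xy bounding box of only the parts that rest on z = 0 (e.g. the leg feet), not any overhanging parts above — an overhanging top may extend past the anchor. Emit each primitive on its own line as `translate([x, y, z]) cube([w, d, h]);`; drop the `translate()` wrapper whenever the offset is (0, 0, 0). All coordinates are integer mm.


translate([217, 353, 0]) cube([3213, 3209, 192]);


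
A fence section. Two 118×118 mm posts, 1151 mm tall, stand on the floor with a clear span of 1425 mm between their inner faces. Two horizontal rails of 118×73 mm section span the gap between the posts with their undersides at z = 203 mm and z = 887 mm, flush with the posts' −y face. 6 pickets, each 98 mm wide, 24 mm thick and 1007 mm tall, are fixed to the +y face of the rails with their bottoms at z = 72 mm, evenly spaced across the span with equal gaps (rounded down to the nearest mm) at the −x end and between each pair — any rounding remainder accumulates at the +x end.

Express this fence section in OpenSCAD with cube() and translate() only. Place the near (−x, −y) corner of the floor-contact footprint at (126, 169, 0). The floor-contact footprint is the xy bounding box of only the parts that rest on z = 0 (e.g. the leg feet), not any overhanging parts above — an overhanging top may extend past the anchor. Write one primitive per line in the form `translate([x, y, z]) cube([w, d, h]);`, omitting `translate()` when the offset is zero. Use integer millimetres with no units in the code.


translate([126, 169, 0]) cube([118, 118, 1151]);
translate([1669, 169, 0]) cube([118, 118, 1151]);
translate([244, 169, 203]) cube([1425, 118, 73]);
translate([244, 169, 887]) cube([1425, 118, 73]);
translate([363, 287, 72]) cube([98, 24, 1007]);
translate([580, 287, 72]) cube([98, 24, 1007]);
translate([797, 287, 72]) cube([98, 24, 1007]);
translate([1014, 287, 72]) cube([98, 24, 1007]);
translate([1231, 287, 72]) cube([98, 24, 1007]);
translate([1448, 287, 72]) cube([98, 24, 1007]);


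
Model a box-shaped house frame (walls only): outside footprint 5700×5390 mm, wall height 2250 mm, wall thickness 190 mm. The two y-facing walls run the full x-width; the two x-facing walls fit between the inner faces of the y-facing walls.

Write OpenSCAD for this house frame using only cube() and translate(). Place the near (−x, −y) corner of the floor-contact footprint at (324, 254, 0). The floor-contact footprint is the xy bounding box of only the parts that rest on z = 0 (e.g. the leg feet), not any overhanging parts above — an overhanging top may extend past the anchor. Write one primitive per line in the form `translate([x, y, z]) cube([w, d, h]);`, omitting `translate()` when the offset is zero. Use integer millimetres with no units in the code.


translate([324, 254, 0]) cube([5700, 190, 2250]);
translate([324, 5454, 0]) cube([5700, 190, 2250]);
translate([324, 444, 0]) cube([190, 5010, 2250]);
translate([5834, 444, 0]) cube([190, 5010, 2250]);


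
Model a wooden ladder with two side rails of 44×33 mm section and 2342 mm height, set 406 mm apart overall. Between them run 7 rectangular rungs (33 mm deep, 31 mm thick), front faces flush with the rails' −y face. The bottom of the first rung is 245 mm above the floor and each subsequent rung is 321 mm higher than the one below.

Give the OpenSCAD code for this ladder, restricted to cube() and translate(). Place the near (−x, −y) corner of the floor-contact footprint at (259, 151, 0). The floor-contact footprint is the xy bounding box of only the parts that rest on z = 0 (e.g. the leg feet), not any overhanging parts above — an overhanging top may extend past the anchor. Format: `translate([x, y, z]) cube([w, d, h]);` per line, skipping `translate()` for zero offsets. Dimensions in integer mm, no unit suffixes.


translate([259, 151, 0]) cube([44, 33, 2342]);
translate([621, 151, 0]) cube([44, 33, 2342]);
translate([303, 151, 245]) cube([318, 33, 31]);
translate([303, 151, 566]) cube([318, 33, 31]);
translate([303, 151, 887]) cube([318, 33, 31]);
translate([303, 151, 1208]) cube([318, 33, 31]);
translate([303, 151, 1529]) cube([318, 33, 31]);
translate([303, 151, 1850]) cube([318, 33, 31]);
translate([303, 151, 2171]) cube([318, 33, 31]);


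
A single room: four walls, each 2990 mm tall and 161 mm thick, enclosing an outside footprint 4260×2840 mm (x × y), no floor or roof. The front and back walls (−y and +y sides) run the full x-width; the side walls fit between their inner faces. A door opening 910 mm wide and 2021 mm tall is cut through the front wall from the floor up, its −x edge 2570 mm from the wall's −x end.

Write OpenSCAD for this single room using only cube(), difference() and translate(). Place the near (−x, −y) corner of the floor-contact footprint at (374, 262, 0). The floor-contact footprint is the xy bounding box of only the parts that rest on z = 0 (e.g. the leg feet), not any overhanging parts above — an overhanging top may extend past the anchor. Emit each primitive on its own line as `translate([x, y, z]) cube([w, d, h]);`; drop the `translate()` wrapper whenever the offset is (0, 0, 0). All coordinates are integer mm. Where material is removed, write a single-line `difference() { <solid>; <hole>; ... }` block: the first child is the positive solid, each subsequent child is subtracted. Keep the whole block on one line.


difference() { translate([374, 262, 0]) cube([4260, 161, 2990]); translate([2944, 262, 0]) cube([910, 161, 2021]); }
translate([374, 2941, 0]) cube([4260, 161, 2990]);
translate([374, 423, 0]) cube([161, 2518, 2990]);
translate([4473, 423, 0]) cube([161, 2518, 2990]);


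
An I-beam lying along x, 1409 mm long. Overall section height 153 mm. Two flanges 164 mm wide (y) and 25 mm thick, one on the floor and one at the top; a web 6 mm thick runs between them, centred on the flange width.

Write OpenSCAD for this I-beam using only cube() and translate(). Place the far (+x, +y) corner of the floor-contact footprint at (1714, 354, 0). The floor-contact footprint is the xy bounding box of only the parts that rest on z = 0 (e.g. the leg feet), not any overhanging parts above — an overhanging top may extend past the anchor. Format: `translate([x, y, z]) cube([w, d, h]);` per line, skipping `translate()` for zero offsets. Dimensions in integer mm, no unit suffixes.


translate([305, 190, 0]) cube([1409, 164, 25]);
translate([305, 269, 25]) cube([1409, 6, 103]);
translate([305, 190, 128]) cube([1409, 164, 25]);


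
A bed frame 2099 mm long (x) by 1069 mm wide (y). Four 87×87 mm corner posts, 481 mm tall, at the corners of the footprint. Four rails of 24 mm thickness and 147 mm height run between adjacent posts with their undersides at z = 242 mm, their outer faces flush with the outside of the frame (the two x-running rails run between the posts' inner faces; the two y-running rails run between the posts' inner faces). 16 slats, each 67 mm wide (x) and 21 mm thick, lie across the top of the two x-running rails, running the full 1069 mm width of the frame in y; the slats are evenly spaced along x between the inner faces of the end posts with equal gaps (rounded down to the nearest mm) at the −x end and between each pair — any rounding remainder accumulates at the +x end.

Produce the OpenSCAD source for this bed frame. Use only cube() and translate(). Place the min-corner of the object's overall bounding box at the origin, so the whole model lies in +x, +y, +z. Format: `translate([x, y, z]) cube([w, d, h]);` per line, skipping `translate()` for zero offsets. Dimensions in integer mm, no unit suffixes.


cube([87, 87, 481]);
translate([0, 982, 0]) cube([87, 87, 481]);
translate([2012, 0, 0]) cube([87, 87, 481]);
translate([2012, 982, 0]) cube([87, 87, 481]);
translate([87, 0, 242]) cube([1925, 24, 147]);
translate([87, 1045, 242]) cube([1925, 24, 147]);
translate([0, 87, 242]) cube([24, 895, 147]);
translate([2075, 87, 242]) cube([24, 895, 147]);
translate([137, 0, 389]) cube([67, 1069, 21]);
translate([254, 0, 389]) cube([67, 1069, 21]);
translate([371, 0, 389]) cube([67, 1069, 21]);
translate([488, 0, 389]) cube([67, 1069, 21]);
translate([605, 0, 389]) cube([67, 1069, 21]);
translate([722, 0, 389]) cube([67, 1069, 21]);
translate([839, 0, 389]) cube([67, 1069, 21]);
translate([956, 0, 389]) cube([67, 1069, 21]);
translate([1073, 0, 389]) cube([67, 1069, 21]);
translate([1190, 0, 389]) cube([67, 1069, 21]);
translate([1307, 0, 389]) cube([67, 1069, 21]);
translate([1424, 0, 389]) cube([67, 1069, 21]);
translate([1541, 0, 389]) cube([67, 1069, 21]);
translate([1658, 0, 389]) cube([67, 1069, 21]);
translate([1775, 0, 389]) cube([67, 1069, 21]);
translate([1892, 0, 389]) cube([67, 1069, 21]);


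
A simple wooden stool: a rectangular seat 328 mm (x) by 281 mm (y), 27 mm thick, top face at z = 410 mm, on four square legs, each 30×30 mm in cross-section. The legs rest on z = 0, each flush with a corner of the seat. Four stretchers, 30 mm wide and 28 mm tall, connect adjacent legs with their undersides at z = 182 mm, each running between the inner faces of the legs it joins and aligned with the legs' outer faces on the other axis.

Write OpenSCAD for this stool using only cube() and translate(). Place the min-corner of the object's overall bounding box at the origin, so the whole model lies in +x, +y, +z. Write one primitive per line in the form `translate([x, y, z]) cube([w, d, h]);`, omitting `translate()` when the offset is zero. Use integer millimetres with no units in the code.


translate([0, 0, 383]) cube([328, 281, 27]);
cube([30, 30, 383]);
translate([298, 0, 0]) cube([30, 30, 383]);
translate([0, 251, 0]) cube([30, 30, 383]);
translate([298, 251, 0]) cube([30, 30, 383]);
translate([30, 0, 182]) cube([268, 30, 28]);
translate([30, 251, 182]) cube([268, 30, 28]);
translate([0, 30, 182]) cube([30, 221, 28]);
translate([298, 30, 182]) cube([30, 221, 28]);


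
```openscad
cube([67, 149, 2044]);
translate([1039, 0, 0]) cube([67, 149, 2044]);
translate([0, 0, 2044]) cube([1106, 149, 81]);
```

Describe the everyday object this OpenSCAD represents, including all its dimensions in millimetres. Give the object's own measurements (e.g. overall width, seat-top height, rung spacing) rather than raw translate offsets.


A door frame. The clear opening is 972 mm wide and 2044 mm high. Two 67 mm wide jambs, 149 mm deep, stand either side of the opening from the floor to the top of the opening. A 81 mm thick head sits across the top of both jambs, spanning the full outside width of the frame.


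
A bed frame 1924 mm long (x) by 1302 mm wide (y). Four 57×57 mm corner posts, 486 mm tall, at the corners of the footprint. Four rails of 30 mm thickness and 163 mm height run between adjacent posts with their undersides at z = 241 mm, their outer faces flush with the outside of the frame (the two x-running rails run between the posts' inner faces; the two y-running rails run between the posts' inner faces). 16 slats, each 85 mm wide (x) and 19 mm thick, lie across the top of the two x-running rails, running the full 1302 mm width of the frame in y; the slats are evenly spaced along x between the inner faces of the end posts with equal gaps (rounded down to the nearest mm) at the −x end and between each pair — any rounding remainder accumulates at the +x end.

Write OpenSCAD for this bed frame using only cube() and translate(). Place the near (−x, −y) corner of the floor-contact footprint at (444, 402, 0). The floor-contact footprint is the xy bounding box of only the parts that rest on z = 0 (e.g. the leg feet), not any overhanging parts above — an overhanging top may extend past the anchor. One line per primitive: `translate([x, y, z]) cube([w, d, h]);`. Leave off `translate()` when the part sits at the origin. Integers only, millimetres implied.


translate([444, 402, 0]) cube([57, 57, 486]);
translate([444, 1647, 0]) cube([57, 57, 486]);
translate([2311, 402, 0]) cube([57, 57, 486]);
translate([2311, 1647, 0]) cube([57, 57, 486]);
translate([501, 402, 241]) cube([1810, 30, 163]);
translate([501, 1674, 241]) cube([1810, 30, 163]);
translate([444, 459, 241]) cube([30, 1188, 163]);
translate([2338, 459, 241]) cube([30, 1188, 163]);
translate([527, 402, 404]) cube([85, 1302, 19]);
translate([638, 402, 404]) cube([85, 1302, 19]);
translate([749, 402, 404]) cube([85, 1302, 19]);
translate([860, 402, 404]) cube([85, 1302, 19]);
translate([971, 402, 404]) cube([85, 1302, 19]);
translate([1082, 402, 404]) cube([85, 1302, 19]);
translate([1193, 402, 404]) cube([85, 1302, 19]);
translate([1304, 402, 404]) cube([85, 1302, 19]);
translate([1415, 402, 404]) cube([85, 1302, 19]);
translate([1526, 402, 404]) cube([85, 1302, 19]);
translate([1637, 402, 404]) cube([85, 1302, 19]);
translate([1748, 402, 404]) cube([85, 1302, 19]);
translate([1859, 402, 404]) cube([85, 1302, 19]);
translate([1970, 402, 404]) cube([85, 1302, 19]);
translate([2081, 402, 404]) cube([85, 1302, 19]);
translate([2192, 402, 404]) cube([85, 1302, 19]);


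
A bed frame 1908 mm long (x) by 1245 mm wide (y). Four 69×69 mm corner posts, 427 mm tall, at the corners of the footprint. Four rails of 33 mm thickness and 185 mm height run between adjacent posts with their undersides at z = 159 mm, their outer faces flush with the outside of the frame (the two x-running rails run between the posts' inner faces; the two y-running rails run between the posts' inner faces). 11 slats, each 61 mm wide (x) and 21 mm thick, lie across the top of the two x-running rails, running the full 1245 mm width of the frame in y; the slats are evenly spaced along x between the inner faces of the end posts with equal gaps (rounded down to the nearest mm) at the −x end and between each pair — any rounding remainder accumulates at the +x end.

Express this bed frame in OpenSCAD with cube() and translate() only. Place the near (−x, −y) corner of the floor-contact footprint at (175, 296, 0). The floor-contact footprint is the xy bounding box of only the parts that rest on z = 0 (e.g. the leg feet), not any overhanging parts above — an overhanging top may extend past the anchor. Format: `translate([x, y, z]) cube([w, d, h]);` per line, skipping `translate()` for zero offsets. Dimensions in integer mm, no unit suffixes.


translate([175, 296, 0]) cube([69, 69, 427]);
translate([175, 1472, 0]) cube([69, 69, 427]);
translate([2014, 296, 0]) cube([69, 69, 427]);
translate([2014, 1472, 0]) cube([69, 69, 427]);
translate([244, 296, 159]) cube([1770, 33, 185]);
translate([244, 1508, 159]) cube([1770, 33, 185]);
translate([175, 365, 159]) cube([33, 1107, 185]);
translate([2050, 365, 159]) cube([33, 1107, 185]);
translate([335, 296, 344]) cube([61, 1245, 21]);
translate([487, 296, 344]) cube([61, 1245, 21]);
translate([639, 296, 344]) cube([61, 1245, 21]);
translate([791, 296, 344]) cube([61, 1245, 21]);
translate([943, 296, 344]) cube([61, 1245, 21]);
translate([1095, 296, 344]) cube([61, 1245, 21]);
translate([1247, 296, 344]) cube([61, 1245, 21]);
translate([1399, 296, 344]) cube([61, 1245, 21]);
translate([1551, 296, 344]) cube([61, 1245, 21]);
translate([1703, 296, 344]) cube([61, 1245, 21]);
translate([1855, 296, 344]) cube([61, 1245, 21]);


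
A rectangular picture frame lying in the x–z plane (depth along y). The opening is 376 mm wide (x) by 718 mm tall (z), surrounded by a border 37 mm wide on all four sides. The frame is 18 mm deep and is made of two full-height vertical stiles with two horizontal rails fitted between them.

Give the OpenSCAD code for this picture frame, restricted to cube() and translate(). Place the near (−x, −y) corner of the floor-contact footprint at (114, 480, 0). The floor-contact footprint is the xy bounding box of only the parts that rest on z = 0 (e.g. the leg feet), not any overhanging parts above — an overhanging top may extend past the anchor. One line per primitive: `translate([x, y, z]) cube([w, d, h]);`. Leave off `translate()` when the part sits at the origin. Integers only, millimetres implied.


translate([114, 480, 0]) cube([37, 18, 792]);
translate([527, 480, 0]) cube([37, 18, 792]);
translate([151, 480, 0]) cube([376, 18, 37]);
translate([151, 480, 755]) cube([376, 18, 37]);


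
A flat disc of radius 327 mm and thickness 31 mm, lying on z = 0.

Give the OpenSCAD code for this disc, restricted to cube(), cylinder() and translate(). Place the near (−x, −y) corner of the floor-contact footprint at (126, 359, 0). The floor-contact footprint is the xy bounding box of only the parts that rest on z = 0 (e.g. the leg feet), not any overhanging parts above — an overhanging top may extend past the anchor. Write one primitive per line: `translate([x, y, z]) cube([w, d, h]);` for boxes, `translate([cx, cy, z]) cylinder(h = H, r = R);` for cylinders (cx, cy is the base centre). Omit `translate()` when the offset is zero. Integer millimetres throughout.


translate([453, 686, 0]) cylinder(h = 31, r = 327);


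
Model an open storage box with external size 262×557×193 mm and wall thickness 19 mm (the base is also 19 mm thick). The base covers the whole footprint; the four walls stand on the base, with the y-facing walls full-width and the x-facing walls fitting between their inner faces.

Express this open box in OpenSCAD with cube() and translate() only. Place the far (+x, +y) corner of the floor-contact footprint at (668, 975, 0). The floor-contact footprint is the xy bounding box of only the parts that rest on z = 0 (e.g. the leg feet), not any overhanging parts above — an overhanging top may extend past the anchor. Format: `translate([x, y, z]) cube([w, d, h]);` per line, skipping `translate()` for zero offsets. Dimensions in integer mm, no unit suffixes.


translate([406, 418, 0]) cube([262, 557, 19]);
translate([406, 418, 19]) cube([262, 19, 174]);
translate([406, 956, 19]) cube([262, 19, 174]);
translate([406, 437, 19]) cube([19, 519, 174]);
translate([649, 437, 19]) cube([19, 519, 174]);


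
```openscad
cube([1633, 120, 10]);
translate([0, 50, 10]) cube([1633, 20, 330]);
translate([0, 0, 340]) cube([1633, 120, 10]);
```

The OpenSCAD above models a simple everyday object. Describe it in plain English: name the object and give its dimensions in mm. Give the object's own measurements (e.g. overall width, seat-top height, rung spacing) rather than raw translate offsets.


An I-beam lying along x, 1633 mm long. Overall section height 350 mm. Two flanges 120 mm wide (y) and 10 mm thick, one on the floor and one at the top; a web 20 mm thick runs between them, centred on the flange width.


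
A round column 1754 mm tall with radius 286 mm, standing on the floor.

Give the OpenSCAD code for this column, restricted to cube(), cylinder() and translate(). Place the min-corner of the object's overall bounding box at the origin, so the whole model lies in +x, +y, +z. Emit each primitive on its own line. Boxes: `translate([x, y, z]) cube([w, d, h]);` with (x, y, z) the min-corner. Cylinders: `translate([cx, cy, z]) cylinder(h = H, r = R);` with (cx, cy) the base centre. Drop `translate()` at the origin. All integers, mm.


translate([286, 286, 0]) cylinder(h = 1754, r = 286);


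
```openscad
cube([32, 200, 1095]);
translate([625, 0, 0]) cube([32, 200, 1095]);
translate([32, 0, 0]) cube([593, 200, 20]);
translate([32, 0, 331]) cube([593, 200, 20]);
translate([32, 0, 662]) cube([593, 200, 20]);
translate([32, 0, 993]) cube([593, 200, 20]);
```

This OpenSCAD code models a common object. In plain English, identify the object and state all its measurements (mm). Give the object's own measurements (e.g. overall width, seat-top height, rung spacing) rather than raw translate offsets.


An open bookshelf. Two side panels, each 32 mm thick, 200 mm deep and 1095 mm tall, stand 657 mm apart (outside-to-outside). Between them sit 4 shelves, each 20 mm thick and 200 mm deep, spanning the full gap between the sides. The bottom shelf rests on the floor (its underside at z = 0) and the clear gap between one shelf's top and the next shelf's underside is 311 mm.


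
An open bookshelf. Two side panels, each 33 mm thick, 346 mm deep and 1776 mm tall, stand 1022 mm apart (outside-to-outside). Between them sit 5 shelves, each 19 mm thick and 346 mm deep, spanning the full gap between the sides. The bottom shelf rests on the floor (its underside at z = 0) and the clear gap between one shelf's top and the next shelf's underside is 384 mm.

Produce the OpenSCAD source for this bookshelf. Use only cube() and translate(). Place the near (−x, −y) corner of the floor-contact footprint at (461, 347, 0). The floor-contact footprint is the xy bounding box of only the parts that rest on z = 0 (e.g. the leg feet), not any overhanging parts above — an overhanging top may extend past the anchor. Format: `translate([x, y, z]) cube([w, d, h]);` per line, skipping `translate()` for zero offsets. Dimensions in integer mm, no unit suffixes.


translate([461, 347, 0]) cube([33, 346, 1776]);
translate([1450, 347, 0]) cube([33, 346, 1776]);
translate([494, 347, 0]) cube([956, 346, 19]);
translate([494, 347, 403]) cube([956, 346, 19]);
translate([494, 347, 806]) cube([956, 346, 19]);
translate([494, 347, 1209]) cube([956, 346, 19]);
translate([494, 347, 1612]) cube([956, 346, 19]);


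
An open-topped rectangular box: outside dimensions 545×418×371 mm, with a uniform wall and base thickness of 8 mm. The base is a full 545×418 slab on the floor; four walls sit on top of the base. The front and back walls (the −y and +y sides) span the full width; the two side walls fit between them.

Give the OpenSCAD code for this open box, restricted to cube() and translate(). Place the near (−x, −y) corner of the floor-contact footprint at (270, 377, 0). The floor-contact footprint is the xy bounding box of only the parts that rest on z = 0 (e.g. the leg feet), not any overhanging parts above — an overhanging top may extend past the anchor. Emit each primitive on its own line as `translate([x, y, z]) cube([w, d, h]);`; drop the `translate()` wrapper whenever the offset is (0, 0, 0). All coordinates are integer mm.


translate([270, 377, 0]) cube([545, 418, 8]);
translate([270, 377, 8]) cube([545, 8, 363]);
translate([270, 787, 8]) cube([545, 8, 363]);
translate([270, 385, 8]) cube([8, 402, 363]);
translate([807, 385, 8]) cube([8, 402, 363]);


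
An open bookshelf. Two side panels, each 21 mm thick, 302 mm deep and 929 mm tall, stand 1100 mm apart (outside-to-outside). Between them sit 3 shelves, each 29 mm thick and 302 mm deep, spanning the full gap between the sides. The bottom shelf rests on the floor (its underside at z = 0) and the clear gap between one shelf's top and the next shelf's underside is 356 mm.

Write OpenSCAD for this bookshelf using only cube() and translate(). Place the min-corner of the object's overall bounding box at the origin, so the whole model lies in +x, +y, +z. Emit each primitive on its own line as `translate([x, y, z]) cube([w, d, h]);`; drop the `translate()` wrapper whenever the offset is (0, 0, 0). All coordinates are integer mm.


cube([21, 302, 929]);
translate([1079, 0, 0]) cube([21, 302, 929]);
translate([21, 0, 0]) cube([1058, 302, 29]);
translate([21, 0, 385]) cube([1058, 302, 29]);
translate([21, 0, 770]) cube([1058, 302, 29]);


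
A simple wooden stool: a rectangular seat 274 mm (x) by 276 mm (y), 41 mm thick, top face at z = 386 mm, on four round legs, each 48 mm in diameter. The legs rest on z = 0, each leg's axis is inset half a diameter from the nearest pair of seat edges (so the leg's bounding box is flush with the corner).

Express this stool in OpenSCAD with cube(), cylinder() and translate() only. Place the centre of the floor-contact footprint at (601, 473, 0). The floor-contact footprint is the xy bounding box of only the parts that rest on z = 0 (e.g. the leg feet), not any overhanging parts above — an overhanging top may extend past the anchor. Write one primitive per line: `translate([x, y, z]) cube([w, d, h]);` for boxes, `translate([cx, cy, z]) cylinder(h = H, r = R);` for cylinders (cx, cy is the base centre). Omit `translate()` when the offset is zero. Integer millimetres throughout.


translate([464, 335, 345]) cube([274, 276, 41]);
translate([488, 359, 0]) cylinder(h = 345, r = 24);
translate([714, 359, 0]) cylinder(h = 345, r = 24);
translate([488, 587, 0]) cylinder(h = 345, r = 24);
translate([714, 587, 0]) cylinder(h = 345, r = 24);


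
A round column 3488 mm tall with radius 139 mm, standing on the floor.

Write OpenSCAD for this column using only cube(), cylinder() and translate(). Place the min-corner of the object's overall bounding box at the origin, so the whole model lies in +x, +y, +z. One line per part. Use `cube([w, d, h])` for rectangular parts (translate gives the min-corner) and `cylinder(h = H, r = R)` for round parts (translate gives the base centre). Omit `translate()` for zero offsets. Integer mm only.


translate([139, 139, 0]) cylinder(h = 3488, r = 139);


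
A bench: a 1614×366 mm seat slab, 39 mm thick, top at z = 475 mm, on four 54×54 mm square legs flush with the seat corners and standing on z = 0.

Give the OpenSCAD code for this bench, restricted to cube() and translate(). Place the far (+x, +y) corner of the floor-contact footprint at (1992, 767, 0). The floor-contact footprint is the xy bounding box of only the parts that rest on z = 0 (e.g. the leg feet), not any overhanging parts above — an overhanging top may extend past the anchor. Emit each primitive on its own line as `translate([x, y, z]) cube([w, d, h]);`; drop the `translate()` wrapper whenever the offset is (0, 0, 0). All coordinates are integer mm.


// leg_h = 475 − 39 = 436
translate([378, 401, 436]) cube([1614, 366, 39]);
translate([378, 401, 0]) cube([54, 54, 436]);
translate([378, 713, 0]) cube([54, 54, 436]);
translate([1938, 401, 0]) cube([54, 54, 436]);
translate([1938, 713, 0]) cube([54, 54, 436]);


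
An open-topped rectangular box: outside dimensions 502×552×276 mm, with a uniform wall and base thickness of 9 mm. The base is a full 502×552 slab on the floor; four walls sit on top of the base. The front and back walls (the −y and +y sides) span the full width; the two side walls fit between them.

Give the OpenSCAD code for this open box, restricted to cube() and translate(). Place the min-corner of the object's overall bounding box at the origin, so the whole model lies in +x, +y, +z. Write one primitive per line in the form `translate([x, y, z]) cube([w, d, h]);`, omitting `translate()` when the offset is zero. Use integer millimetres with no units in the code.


cube([502, 552, 9]);
translate([0, 0, 9]) cube([502, 9, 267]);
translate([0, 543, 9]) cube([502, 9, 267]);
translate([0, 9, 9]) cube([9, 534, 267]);
translate([493, 9, 9]) cube([9, 534, 267]);
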